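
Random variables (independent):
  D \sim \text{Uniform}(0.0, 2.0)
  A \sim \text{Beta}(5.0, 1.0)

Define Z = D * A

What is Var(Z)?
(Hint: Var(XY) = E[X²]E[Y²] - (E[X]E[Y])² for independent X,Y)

Var(XY) = E[X²]E[Y²] - (E[X]E[Y])²
E[D] = 1, Var(D) = 0.33333333
E[A] = 0.83333333, Var(A) = 0.01984127
E[D²] = 0.33333333 + 1² = 1.3333333
E[A²] = 0.01984127 + 0.83333333² = 0.71428571
Var(Z) = 1.3333333*0.71428571 - (1*0.83333333)²
= 0.95238095 - 0.69444444 = 0.25793651

0.25793651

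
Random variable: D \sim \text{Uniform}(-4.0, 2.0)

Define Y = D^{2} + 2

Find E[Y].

E[Y] = 1*E[D²] + 2
E[D] = -1
E[D²] = Var(D) + (E[D])² = 3 + 1 = 4
E[Y] = 1*4 + 2 = 6

6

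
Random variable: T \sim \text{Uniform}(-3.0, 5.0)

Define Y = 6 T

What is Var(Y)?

For Y = aT + b: Var(Y) = a² * Var(T)
Var(T) = (5 + 3)^2/12 = 5.3333333
Var(Y) = 6² * 5.3333333 = 36 * 5.3333333 = 192

192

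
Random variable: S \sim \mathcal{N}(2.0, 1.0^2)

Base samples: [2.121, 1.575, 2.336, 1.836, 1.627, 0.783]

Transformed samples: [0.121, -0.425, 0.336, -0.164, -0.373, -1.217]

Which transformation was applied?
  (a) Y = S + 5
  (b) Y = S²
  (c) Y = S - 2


Checking option (c) Y = S - 2:
  S = 2.121 -> Y = 0.121 ✓
  S = 1.575 -> Y = -0.425 ✓
  S = 2.336 -> Y = 0.336 ✓
All samples match this transformation.

(c) S - 2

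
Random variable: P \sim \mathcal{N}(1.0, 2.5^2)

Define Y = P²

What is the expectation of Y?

Using E[X²] = Var(X) + (E[X])²:
E[P] = 1
Var(P) = 2.5^2 = 6.25
E[P²] = 6.25 + 1² = 6.25 + 1 = 7.25

7.25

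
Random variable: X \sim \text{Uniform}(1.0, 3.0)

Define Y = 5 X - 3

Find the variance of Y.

For Y = aX + b: Var(Y) = a² * Var(X)
Var(X) = (3 - 1)^2/12 = 0.33333333
Var(Y) = 5² * 0.33333333 = 25 * 0.33333333 = 8.3333333

8.3333333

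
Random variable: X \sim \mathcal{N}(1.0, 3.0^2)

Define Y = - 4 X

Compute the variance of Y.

For Y = aX + b: Var(Y) = a² * Var(X)
Var(X) = 3.0^2 = 9
Var(Y) = (-4)² * 9 = 16 * 9 = 144

144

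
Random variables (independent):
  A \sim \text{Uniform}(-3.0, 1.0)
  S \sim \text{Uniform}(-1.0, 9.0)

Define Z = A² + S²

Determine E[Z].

E[Z] = E[A²] + E[S²]
E[A²] = Var(A) + E[A]² = 1.3333333 + 1 = 2.3333333
E[S²] = Var(S) + E[S]² = 8.3333333 + 16 = 24.333333
E[Z] = 2.3333333 + 24.333333 = 26.666667

26.666667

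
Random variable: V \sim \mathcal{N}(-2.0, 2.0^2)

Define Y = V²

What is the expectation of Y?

Using E[X²] = Var(X) + (E[X])²:
E[V] = -2
Var(V) = 2.0^2 = 4
E[V²] = 4 + (-2)² = 4 + 4 = 8

8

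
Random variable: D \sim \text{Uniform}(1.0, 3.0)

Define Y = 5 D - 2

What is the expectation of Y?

For Y = 5D - 2:
E[Y] = 5 * E[D] - 2
E[D] = (1 + 3)/2 = 2
E[Y] = 5 * 2 - 2 = 8

8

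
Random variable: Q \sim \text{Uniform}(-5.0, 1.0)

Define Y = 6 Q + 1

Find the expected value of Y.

For Y = 6Q + 1:
E[Y] = 6 * E[Q] + 1
E[Q] = (-5 + 1)/2 = -2
E[Y] = 6 * (-2) + 1 = -11

-11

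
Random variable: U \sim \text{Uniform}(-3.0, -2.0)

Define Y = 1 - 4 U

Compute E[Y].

For Y = -4U + 1:
E[Y] = -4 * E[U] + 1
E[U] = (-3 - 2)/2 = -2.5
E[Y] = -4 * (-2.5) + 1 = 11

11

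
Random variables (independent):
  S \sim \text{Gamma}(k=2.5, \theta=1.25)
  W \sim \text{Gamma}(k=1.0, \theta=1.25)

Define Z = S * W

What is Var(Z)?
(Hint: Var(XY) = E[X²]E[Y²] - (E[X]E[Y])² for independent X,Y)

Var(XY) = E[X²]E[Y²] - (E[X]E[Y])²
E[S] = 3.125, Var(S) = 3.90625
E[W] = 1.25, Var(W) = 1.5625
E[S²] = 3.90625 + 3.125² = 13.671875
E[W²] = 1.5625 + 1.25² = 3.125
Var(Z) = 13.671875*3.125 - (3.125*1.25)²
= 42.724609 - 15.258789 = 27.46582

27.46582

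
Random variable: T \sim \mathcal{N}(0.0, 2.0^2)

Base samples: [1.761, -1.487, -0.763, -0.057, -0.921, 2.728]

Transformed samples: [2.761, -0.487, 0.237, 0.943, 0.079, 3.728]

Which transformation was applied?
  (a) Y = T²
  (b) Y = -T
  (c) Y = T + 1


Checking option (c) Y = T + 1:
  T = 1.761 -> Y = 2.761 ✓
  T = -1.487 -> Y = -0.487 ✓
  T = -0.763 -> Y = 0.237 ✓
All samples match this transformation.

(c) T + 1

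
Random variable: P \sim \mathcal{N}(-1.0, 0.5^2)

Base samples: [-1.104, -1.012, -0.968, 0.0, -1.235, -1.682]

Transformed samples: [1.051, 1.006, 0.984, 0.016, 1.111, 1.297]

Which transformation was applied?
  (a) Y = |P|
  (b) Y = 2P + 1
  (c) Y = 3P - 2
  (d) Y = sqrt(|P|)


Checking option (d) Y = sqrt(|P|):
  P = -1.104 -> Y = 1.051 ✓
  P = -1.012 -> Y = 1.006 ✓
  P = -0.968 -> Y = 0.984 ✓
All samples match this transformation.

(d) sqrt(|P|)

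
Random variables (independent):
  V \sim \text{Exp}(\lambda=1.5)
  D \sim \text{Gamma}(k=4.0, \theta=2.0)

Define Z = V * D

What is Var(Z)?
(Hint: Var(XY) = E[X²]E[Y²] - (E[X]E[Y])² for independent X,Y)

Var(XY) = E[X²]E[Y²] - (E[X]E[Y])²
E[V] = 0.66666667, Var(V) = 0.44444444
E[D] = 8, Var(D) = 16
E[V²] = 0.44444444 + 0.66666667² = 0.88888889
E[D²] = 16 + 8² = 80
Var(Z) = 0.88888889*80 - (0.66666667*8)²
= 71.111111 - 28.444444 = 42.666667

42.666667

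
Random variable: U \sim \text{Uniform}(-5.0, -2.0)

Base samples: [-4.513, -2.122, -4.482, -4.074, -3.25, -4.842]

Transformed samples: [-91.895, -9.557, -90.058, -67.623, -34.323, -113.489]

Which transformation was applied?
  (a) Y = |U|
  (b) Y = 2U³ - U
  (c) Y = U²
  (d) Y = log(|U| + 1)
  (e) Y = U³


Checking option (e) Y = U³:
  U = -4.513 -> Y = -91.895 ✓
  U = -2.122 -> Y = -9.557 ✓
  U = -4.482 -> Y = -90.058 ✓
All samples match this transformation.

(e) U³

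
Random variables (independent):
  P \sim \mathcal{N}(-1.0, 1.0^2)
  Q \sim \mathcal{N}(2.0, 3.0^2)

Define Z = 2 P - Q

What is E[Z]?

E[Z] = 2*E[P] - 1*E[Q]
E[P] = -1
E[Q] = 2
E[Z] = 2*(-1) - 1*2 = -4

-4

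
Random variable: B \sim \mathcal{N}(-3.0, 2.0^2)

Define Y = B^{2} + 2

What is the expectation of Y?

E[Y] = 1*E[B²] + 2
E[B] = -3
E[B²] = Var(B) + (E[B])² = 4 + 9 = 13
E[Y] = 1*13 + 2 = 15

15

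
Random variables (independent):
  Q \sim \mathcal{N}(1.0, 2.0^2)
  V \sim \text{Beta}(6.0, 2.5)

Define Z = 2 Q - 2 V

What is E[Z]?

E[Z] = 2*E[Q] - 2*E[V]
E[Q] = 1
E[V] = 0.70588235
E[Z] = 2*1 - 2*0.70588235 = 0.58823529

0.58823529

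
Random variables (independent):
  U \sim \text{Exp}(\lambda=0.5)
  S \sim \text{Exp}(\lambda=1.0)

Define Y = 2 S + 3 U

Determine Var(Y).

For independent RVs: Var(aX + bY) = a²Var(X) + b²Var(Y)
Var(U) = 4
Var(S) = 1
Var(Y) = 3²*4 + 2²*1
= 9*4 + 4*1 = 40

40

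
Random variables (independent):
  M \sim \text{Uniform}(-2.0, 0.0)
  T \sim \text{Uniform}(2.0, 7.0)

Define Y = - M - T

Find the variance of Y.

For independent RVs: Var(aX + bY) = a²Var(X) + b²Var(Y)
Var(M) = 0.33333333
Var(T) = 2.0833333
Var(Y) = (-1)²*0.33333333 + (-1)²*2.0833333
= 1*0.33333333 + 1*2.0833333 = 2.4166667

2.4166667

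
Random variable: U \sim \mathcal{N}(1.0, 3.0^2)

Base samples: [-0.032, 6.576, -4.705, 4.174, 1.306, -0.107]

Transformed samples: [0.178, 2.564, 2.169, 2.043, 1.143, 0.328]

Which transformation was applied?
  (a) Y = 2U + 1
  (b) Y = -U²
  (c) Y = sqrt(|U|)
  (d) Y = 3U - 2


Checking option (c) Y = sqrt(|U|):
  U = -0.032 -> Y = 0.178 ✓
  U = 6.576 -> Y = 2.564 ✓
  U = -4.705 -> Y = 2.169 ✓
All samples match this transformation.

(c) sqrt(|U|)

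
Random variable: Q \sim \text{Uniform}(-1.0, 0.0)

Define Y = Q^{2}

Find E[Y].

E[Y] = 1*E[Q²]
E[Q] = -0.5
E[Q²] = Var(Q) + (E[Q])² = 0.083333333 + 0.25 = 0.33333333
E[Y] = 1*0.33333333 = 0.33333333

0.33333333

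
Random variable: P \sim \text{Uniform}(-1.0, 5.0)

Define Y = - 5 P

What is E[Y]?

For Y = -5P:
E[Y] = -5 * E[P]
E[P] = (-1 + 5)/2 = 2
E[Y] = -5 * 2 = -10

-10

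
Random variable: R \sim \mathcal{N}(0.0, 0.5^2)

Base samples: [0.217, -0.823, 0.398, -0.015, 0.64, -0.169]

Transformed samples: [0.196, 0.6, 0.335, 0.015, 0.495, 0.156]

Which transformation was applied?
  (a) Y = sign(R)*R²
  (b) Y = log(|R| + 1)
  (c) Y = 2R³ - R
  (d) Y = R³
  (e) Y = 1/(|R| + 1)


Checking option (b) Y = log(|R| + 1):
  R = 0.217 -> Y = 0.196 ✓
  R = -0.823 -> Y = 0.6 ✓
  R = 0.398 -> Y = 0.335 ✓
All samples match this transformation.

(b) log(|R| + 1)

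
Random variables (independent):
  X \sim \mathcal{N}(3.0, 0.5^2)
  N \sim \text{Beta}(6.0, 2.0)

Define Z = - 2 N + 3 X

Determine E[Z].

E[Z] = 3*E[X] - 2*E[N]
E[X] = 3
E[N] = 0.75
E[Z] = 3*3 - 2*0.75 = 7.5

7.5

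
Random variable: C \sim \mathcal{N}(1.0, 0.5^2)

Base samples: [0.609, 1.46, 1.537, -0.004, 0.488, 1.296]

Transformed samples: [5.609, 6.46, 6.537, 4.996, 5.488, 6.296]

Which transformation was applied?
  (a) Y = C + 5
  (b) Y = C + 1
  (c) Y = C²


Checking option (a) Y = C + 5:
  C = 0.609 -> Y = 5.609 ✓
  C = 1.46 -> Y = 6.46 ✓
  C = 1.537 -> Y = 6.537 ✓
All samples match this transformation.

(a) C + 5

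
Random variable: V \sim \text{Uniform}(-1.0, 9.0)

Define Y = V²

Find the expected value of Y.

E[V²] = Var(V) + (E[V])² = 8.3333333 + 16 = 24.333333

24.333333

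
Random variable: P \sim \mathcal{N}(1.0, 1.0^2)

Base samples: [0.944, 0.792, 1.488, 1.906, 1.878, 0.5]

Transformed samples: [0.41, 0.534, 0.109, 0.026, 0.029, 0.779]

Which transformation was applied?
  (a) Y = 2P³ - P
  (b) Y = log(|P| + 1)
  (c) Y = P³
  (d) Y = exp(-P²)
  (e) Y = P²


Checking option (d) Y = exp(-P²):
  P = 0.944 -> Y = 0.41 ✓
  P = 0.792 -> Y = 0.534 ✓
  P = 1.488 -> Y = 0.109 ✓
All samples match this transformation.

(d) exp(-P²)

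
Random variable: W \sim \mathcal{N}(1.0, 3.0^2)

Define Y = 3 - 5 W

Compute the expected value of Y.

For Y = -5W + 3:
E[Y] = -5 * E[W] + 3
E[W] = 1.0 = 1
E[Y] = -5 * 1 + 3 = -2

-2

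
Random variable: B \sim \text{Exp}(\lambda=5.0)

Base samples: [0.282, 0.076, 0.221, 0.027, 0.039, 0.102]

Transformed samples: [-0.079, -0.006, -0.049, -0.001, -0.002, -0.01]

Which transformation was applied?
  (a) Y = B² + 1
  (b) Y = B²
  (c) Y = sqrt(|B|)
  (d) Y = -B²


Checking option (d) Y = -B²:
  B = 0.282 -> Y = -0.079 ✓
  B = 0.076 -> Y = -0.006 ✓
  B = 0.221 -> Y = -0.049 ✓
All samples match this transformation.

(d) -B²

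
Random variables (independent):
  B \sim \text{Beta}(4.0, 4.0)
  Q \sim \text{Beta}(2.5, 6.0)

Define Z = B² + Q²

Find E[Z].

E[Z] = E[B²] + E[Q²]
E[B²] = Var(B) + E[B]² = 0.027777778 + 0.25 = 0.27777778
E[Q²] = Var(Q) + E[Q]² = 0.021853943 + 0.08650519 = 0.10835913
E[Z] = 0.27777778 + 0.10835913 = 0.38613691

0.38613691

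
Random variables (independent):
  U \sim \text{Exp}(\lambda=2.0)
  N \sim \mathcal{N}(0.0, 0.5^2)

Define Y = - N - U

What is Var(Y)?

For independent RVs: Var(aX + bY) = a²Var(X) + b²Var(Y)
Var(U) = 0.25
Var(N) = 0.25
Var(Y) = (-1)²*0.25 + (-1)²*0.25
= 1*0.25 + 1*0.25 = 0.5

0.5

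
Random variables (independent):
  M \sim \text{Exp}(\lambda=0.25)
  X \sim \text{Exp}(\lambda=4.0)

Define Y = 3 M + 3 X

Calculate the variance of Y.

For independent RVs: Var(aX + bY) = a²Var(X) + b²Var(Y)
Var(M) = 16
Var(X) = 0.0625
Var(Y) = 3²*16 + 3²*0.0625
= 9*16 + 9*0.0625 = 144.5625

144.5625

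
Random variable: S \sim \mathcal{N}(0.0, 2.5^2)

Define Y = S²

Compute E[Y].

Using E[X²] = Var(X) + (E[X])²:
E[S] = 0
Var(S) = 2.5^2 = 6.25
E[S²] = 6.25 + 0² = 6.25 + 0 = 6.25

6.25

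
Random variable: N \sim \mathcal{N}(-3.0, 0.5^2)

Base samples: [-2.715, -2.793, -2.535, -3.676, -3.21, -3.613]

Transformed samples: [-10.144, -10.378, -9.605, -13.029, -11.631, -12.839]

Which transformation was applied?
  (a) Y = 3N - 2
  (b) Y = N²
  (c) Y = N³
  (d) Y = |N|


Checking option (a) Y = 3N - 2:
  N = -2.715 -> Y = -10.144 ✓
  N = -2.793 -> Y = -10.378 ✓
  N = -2.535 -> Y = -9.605 ✓
All samples match this transformation.

(a) 3N - 2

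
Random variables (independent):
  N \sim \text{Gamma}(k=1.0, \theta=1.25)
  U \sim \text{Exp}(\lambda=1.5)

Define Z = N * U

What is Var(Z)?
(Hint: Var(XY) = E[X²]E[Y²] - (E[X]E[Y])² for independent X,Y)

Var(XY) = E[X²]E[Y²] - (E[X]E[Y])²
E[N] = 1.25, Var(N) = 1.5625
E[U] = 0.66666667, Var(U) = 0.44444444
E[N²] = 1.5625 + 1.25² = 3.125
E[U²] = 0.44444444 + 0.66666667² = 0.88888889
Var(Z) = 3.125*0.88888889 - (1.25*0.66666667)²
= 2.7777778 - 0.69444444 = 2.0833333

2.0833333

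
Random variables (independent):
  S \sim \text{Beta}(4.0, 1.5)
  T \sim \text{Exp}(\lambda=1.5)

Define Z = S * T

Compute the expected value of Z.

For independent RVs: E[XY] = E[X]*E[Y]
E[S] = 0.72727273
E[T] = 0.66666667
E[Z] = 0.72727273 * 0.66666667 = 0.48484848

0.48484848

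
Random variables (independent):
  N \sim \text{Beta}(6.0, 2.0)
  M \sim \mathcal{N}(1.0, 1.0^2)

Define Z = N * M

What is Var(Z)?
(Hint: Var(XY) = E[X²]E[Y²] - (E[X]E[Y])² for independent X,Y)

Var(XY) = E[X²]E[Y²] - (E[X]E[Y])²
E[N] = 0.75, Var(N) = 0.020833333
E[M] = 1, Var(M) = 1
E[N²] = 0.020833333 + 0.75² = 0.58333333
E[M²] = 1 + 1² = 2
Var(Z) = 0.58333333*2 - (0.75*1)²
= 1.1666667 - 0.5625 = 0.60416667

0.60416667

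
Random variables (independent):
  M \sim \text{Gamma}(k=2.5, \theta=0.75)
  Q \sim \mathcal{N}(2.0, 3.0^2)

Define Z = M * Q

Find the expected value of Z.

For independent RVs: E[XY] = E[X]*E[Y]
E[M] = 1.875
E[Q] = 2
E[Z] = 1.875 * 2 = 3.75

3.75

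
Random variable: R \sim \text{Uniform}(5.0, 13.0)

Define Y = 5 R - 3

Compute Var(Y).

For Y = aR + b: Var(Y) = a² * Var(R)
Var(R) = (13 - 5)^2/12 = 5.3333333
Var(Y) = 5² * 5.3333333 = 25 * 5.3333333 = 133.33333

133.33333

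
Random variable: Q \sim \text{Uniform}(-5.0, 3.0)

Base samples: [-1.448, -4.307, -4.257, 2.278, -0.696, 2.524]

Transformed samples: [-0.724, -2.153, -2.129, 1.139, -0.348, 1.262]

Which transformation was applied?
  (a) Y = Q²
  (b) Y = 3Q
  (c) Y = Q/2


Checking option (c) Y = Q/2:
  Q = -1.448 -> Y = -0.724 ✓
  Q = -4.307 -> Y = -2.153 ✓
  Q = -4.257 -> Y = -2.129 ✓
All samples match this transformation.

(c) Q/2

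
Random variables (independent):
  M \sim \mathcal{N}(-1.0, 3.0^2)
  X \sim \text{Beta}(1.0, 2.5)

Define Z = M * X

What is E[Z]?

For independent RVs: E[XY] = E[X]*E[Y]
E[M] = -1
E[X] = 0.28571429
E[Z] = -1 * 0.28571429 = -0.28571429

-0.28571429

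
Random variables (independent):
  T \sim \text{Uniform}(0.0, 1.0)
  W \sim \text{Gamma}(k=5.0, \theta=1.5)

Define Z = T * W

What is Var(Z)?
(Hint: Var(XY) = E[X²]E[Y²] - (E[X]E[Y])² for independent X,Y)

Var(XY) = E[X²]E[Y²] - (E[X]E[Y])²
E[T] = 0.5, Var(T) = 0.083333333
E[W] = 7.5, Var(W) = 11.25
E[T²] = 0.083333333 + 0.5² = 0.33333333
E[W²] = 11.25 + 7.5² = 67.5
Var(Z) = 0.33333333*67.5 - (0.5*7.5)²
= 22.5 - 14.0625 = 8.4375

8.4375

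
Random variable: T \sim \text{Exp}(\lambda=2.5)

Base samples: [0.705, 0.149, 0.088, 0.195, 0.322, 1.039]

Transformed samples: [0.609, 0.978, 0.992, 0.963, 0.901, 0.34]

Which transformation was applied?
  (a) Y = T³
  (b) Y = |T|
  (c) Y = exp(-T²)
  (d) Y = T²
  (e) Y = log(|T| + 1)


Checking option (c) Y = exp(-T²):
  T = 0.705 -> Y = 0.609 ✓
  T = 0.149 -> Y = 0.978 ✓
  T = 0.088 -> Y = 0.992 ✓
All samples match this transformation.

(c) exp(-T²)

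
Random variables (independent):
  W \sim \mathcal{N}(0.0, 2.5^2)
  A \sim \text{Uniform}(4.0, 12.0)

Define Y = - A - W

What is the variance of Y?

For independent RVs: Var(aX + bY) = a²Var(X) + b²Var(Y)
Var(W) = 6.25
Var(A) = 5.3333333
Var(Y) = (-1)²*6.25 + (-1)²*5.3333333
= 1*6.25 + 1*5.3333333 = 11.583333

11.583333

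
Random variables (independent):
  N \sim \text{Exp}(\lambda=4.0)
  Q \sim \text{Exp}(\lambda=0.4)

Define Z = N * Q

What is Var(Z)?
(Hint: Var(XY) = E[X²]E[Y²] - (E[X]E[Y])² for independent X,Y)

Var(XY) = E[X²]E[Y²] - (E[X]E[Y])²
E[N] = 0.25, Var(N) = 0.0625
E[Q] = 2.5, Var(Q) = 6.25
E[N²] = 0.0625 + 0.25² = 0.125
E[Q²] = 6.25 + 2.5² = 12.5
Var(Z) = 0.125*12.5 - (0.25*2.5)²
= 1.5625 - 0.390625 = 1.171875

1.171875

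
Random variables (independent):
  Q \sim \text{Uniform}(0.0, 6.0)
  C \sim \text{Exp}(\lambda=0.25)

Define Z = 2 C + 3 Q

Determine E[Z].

E[Z] = 3*E[Q] + 2*E[C]
E[Q] = 3
E[C] = 4
E[Z] = 3*3 + 2*4 = 17

17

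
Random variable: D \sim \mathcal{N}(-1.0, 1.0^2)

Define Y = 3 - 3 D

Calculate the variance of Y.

For Y = aD + b: Var(Y) = a² * Var(D)
Var(D) = 1.0^2 = 1
Var(Y) = (-3)² * 1 = 9 * 1 = 9

9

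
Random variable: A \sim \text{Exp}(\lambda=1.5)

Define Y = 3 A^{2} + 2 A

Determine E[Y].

E[Y] = 3*E[A²] + 2*E[A]
E[A] = 0.66666667
E[A²] = Var(A) + (E[A])² = 0.44444444 + 0.44444444 = 0.88888889
E[Y] = 3*0.88888889 + 2*0.66666667 = 4

4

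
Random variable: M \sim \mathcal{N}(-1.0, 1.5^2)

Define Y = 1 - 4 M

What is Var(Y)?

For Y = aM + b: Var(Y) = a² * Var(M)
Var(M) = 1.5^2 = 2.25
Var(Y) = (-4)² * 2.25 = 16 * 2.25 = 36

36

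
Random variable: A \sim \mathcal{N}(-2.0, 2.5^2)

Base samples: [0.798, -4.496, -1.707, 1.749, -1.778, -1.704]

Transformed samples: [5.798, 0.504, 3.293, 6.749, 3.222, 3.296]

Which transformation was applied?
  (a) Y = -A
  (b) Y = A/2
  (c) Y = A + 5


Checking option (c) Y = A + 5:
  A = 0.798 -> Y = 5.798 ✓
  A = -4.496 -> Y = 0.504 ✓
  A = -1.707 -> Y = 3.293 ✓
All samples match this transformation.

(c) A + 5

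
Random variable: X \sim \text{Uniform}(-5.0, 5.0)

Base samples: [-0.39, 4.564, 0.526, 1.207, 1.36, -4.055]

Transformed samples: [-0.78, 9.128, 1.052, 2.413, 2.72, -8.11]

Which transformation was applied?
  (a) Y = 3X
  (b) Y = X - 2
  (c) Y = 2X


Checking option (c) Y = 2X:
  X = -0.39 -> Y = -0.78 ✓
  X = 4.564 -> Y = 9.128 ✓
  X = 0.526 -> Y = 1.052 ✓
All samples match this transformation.

(c) 2X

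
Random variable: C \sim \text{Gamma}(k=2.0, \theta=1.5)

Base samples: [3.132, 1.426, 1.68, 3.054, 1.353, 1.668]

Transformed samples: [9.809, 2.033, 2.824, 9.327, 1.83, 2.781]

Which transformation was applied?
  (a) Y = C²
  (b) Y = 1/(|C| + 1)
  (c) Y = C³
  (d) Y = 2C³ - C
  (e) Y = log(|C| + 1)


Checking option (a) Y = C²:
  C = 3.132 -> Y = 9.809 ✓
  C = 1.426 -> Y = 2.033 ✓
  C = 1.68 -> Y = 2.824 ✓
All samples match this transformation.

(a) C²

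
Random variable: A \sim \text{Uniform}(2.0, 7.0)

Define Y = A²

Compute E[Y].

Using E[X²] = Var(X) + (E[X])²:
E[A] = 4.5
Var(A) = (7 - 2)^2/12 = 2.0833333
E[A²] = 2.0833333 + 4.5² = 2.0833333 + 20.25 = 22.333333

22.333333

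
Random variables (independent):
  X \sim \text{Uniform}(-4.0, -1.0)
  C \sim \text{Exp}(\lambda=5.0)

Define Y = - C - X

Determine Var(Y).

For independent RVs: Var(aX + bY) = a²Var(X) + b²Var(Y)
Var(X) = 0.75
Var(C) = 0.04
Var(Y) = (-1)²*0.75 + (-1)²*0.04
= 1*0.75 + 1*0.04 = 0.79

0.79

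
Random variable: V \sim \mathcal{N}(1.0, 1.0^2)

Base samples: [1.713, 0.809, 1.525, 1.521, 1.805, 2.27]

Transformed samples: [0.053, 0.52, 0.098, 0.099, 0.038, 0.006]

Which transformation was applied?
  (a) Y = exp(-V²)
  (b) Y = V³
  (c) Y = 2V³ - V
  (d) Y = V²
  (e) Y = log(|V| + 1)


Checking option (a) Y = exp(-V²):
  V = 1.713 -> Y = 0.053 ✓
  V = 0.809 -> Y = 0.52 ✓
  V = 1.525 -> Y = 0.098 ✓
All samples match this transformation.

(a) exp(-V²)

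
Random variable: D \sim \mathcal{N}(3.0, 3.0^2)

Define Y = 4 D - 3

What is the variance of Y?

For Y = aD + b: Var(Y) = a² * Var(D)
Var(D) = 3.0^2 = 9
Var(Y) = 4² * 9 = 16 * 9 = 144

144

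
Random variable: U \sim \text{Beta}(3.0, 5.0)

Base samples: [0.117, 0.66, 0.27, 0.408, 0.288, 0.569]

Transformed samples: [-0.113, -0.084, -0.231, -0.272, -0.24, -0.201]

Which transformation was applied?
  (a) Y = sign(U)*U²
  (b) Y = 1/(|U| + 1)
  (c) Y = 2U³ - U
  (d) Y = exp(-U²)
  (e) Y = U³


Checking option (c) Y = 2U³ - U:
  U = 0.117 -> Y = -0.113 ✓
  U = 0.66 -> Y = -0.084 ✓
  U = 0.27 -> Y = -0.231 ✓
All samples match this transformation.

(c) 2U³ - U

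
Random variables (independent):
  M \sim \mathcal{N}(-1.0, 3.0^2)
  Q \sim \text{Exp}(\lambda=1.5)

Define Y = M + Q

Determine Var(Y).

For independent RVs: Var(aX + bY) = a²Var(X) + b²Var(Y)
Var(M) = 9
Var(Q) = 0.44444444
Var(Y) = 1²*9 + 1²*0.44444444
= 1*9 + 1*0.44444444 = 9.4444444

9.4444444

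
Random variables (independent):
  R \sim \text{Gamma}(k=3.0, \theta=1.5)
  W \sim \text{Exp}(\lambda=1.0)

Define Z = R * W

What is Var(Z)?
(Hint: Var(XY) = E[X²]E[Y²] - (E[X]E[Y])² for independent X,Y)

Var(XY) = E[X²]E[Y²] - (E[X]E[Y])²
E[R] = 4.5, Var(R) = 6.75
E[W] = 1, Var(W) = 1
E[R²] = 6.75 + 4.5² = 27
E[W²] = 1 + 1² = 2
Var(Z) = 27*2 - (4.5*1)²
= 54 - 20.25 = 33.75

33.75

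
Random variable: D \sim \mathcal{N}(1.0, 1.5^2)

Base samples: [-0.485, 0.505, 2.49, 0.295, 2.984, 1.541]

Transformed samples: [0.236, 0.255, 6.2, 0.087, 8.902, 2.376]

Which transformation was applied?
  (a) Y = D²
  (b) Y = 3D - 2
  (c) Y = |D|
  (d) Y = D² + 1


Checking option (a) Y = D²:
  D = -0.485 -> Y = 0.236 ✓
  D = 0.505 -> Y = 0.255 ✓
  D = 2.49 -> Y = 6.2 ✓
All samples match this transformation.

(a) D²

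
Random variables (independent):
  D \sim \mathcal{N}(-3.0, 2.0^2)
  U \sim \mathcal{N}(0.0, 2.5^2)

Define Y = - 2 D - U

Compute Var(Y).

For independent RVs: Var(aX + bY) = a²Var(X) + b²Var(Y)
Var(D) = 4
Var(U) = 6.25
Var(Y) = (-2)²*4 + (-1)²*6.25
= 4*4 + 1*6.25 = 22.25

22.25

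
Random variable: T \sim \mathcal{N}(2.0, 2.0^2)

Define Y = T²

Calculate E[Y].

Using E[X²] = Var(X) + (E[X])²:
E[T] = 2
Var(T) = 2.0^2 = 4
E[T²] = 4 + 2² = 4 + 4 = 8

8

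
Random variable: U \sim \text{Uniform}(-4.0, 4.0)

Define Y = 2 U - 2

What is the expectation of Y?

For Y = 2U - 2:
E[Y] = 2 * E[U] - 2
E[U] = (-4 + 4)/2 = 0
E[Y] = 2 * 0 - 2 = -2

-2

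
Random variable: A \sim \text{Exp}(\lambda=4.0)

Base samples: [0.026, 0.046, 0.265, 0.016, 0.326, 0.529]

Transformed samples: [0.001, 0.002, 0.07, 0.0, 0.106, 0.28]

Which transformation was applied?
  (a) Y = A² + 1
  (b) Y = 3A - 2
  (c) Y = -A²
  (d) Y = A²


Checking option (d) Y = A²:
  A = 0.026 -> Y = 0.001 ✓
  A = 0.046 -> Y = 0.002 ✓
  A = 0.265 -> Y = 0.07 ✓
All samples match this transformation.

(d) A²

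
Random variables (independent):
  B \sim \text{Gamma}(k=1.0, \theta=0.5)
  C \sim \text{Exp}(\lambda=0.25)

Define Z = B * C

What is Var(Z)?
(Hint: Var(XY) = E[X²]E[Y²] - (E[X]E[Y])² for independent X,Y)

Var(XY) = E[X²]E[Y²] - (E[X]E[Y])²
E[B] = 0.5, Var(B) = 0.25
E[C] = 4, Var(C) = 16
E[B²] = 0.25 + 0.5² = 0.5
E[C²] = 16 + 4² = 32
Var(Z) = 0.5*32 - (0.5*4)²
= 16 - 4 = 12

12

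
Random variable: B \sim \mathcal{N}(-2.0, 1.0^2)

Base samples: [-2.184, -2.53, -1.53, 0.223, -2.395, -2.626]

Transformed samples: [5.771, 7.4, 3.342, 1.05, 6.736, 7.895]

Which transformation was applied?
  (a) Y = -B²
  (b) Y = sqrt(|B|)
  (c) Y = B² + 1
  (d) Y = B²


Checking option (c) Y = B² + 1:
  B = -2.184 -> Y = 5.771 ✓
  B = -2.53 -> Y = 7.4 ✓
  B = -1.53 -> Y = 3.342 ✓
All samples match this transformation.

(c) B² + 1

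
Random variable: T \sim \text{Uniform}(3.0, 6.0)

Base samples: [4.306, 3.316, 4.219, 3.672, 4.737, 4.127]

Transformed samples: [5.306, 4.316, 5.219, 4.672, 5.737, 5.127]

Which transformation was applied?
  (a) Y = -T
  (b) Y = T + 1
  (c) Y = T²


Checking option (b) Y = T + 1:
  T = 4.306 -> Y = 5.306 ✓
  T = 3.316 -> Y = 4.316 ✓
  T = 4.219 -> Y = 5.219 ✓
All samples match this transformation.

(b) T + 1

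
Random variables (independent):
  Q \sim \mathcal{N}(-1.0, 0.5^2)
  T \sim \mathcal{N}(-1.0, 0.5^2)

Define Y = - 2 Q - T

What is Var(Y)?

For independent RVs: Var(aX + bY) = a²Var(X) + b²Var(Y)
Var(Q) = 0.25
Var(T) = 0.25
Var(Y) = (-2)²*0.25 + (-1)²*0.25
= 4*0.25 + 1*0.25 = 1.25

1.25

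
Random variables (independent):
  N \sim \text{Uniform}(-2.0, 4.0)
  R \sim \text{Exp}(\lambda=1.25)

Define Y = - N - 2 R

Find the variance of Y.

For independent RVs: Var(aX + bY) = a²Var(X) + b²Var(Y)
Var(N) = 3
Var(R) = 0.64
Var(Y) = (-1)²*3 + (-2)²*0.64
= 1*3 + 4*0.64 = 5.56

5.56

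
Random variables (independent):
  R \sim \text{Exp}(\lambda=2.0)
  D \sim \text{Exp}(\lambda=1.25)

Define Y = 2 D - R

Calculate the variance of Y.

For independent RVs: Var(aX + bY) = a²Var(X) + b²Var(Y)
Var(R) = 0.25
Var(D) = 0.64
Var(Y) = (-1)²*0.25 + 2²*0.64
= 1*0.25 + 4*0.64 = 2.81

2.81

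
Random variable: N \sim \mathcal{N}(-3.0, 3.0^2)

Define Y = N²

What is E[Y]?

E[N²] = Var(N) + (E[N])² = 9 + 9 = 18

18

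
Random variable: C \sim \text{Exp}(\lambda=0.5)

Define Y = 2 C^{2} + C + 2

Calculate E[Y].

E[Y] = 2*E[C²] + 1*E[C] + 2
E[C] = 2
E[C²] = Var(C) + (E[C])² = 4 + 4 = 8
E[Y] = 2*8 + 1*2 + 2 = 20

20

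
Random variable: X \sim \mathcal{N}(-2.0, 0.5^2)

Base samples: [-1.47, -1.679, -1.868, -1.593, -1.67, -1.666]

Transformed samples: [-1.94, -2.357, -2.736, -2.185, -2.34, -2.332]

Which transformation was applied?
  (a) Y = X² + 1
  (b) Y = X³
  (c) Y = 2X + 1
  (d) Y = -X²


Checking option (c) Y = 2X + 1:
  X = -1.47 -> Y = -1.94 ✓
  X = -1.679 -> Y = -2.357 ✓
  X = -1.868 -> Y = -2.736 ✓
All samples match this transformation.

(c) 2X + 1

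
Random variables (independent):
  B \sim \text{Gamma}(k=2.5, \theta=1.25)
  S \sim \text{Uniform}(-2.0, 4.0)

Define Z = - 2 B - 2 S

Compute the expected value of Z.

E[Z] = -2*E[B] - 2*E[S]
E[B] = 3.125
E[S] = 1
E[Z] = -2*3.125 - 2*1 = -8.25

-8.25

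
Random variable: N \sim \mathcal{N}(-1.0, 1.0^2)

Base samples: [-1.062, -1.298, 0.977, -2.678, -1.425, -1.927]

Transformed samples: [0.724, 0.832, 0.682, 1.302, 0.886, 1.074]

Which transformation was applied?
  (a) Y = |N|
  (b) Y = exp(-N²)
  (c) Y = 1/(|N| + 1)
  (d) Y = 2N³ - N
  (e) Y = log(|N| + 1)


Checking option (e) Y = log(|N| + 1):
  N = -1.062 -> Y = 0.724 ✓
  N = -1.298 -> Y = 0.832 ✓
  N = 0.977 -> Y = 0.682 ✓
All samples match this transformation.

(e) log(|N| + 1)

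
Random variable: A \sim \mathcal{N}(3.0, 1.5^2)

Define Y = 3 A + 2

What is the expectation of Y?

For Y = 3A + 2:
E[Y] = 3 * E[A] + 2
E[A] = 3.0 = 3
E[Y] = 3 * 3 + 2 = 11

11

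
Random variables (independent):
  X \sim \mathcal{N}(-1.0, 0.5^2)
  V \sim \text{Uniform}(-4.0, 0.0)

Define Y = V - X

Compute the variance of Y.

For independent RVs: Var(aX + bY) = a²Var(X) + b²Var(Y)
Var(X) = 0.25
Var(V) = 1.3333333
Var(Y) = (-1)²*0.25 + 1²*1.3333333
= 1*0.25 + 1*1.3333333 = 1.5833333

1.5833333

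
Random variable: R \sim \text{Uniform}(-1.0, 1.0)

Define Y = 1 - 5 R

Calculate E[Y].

For Y = -5R + 1:
E[Y] = -5 * E[R] + 1
E[R] = (-1 + 1)/2 = 0
E[Y] = -5 * 0 + 1 = 1

1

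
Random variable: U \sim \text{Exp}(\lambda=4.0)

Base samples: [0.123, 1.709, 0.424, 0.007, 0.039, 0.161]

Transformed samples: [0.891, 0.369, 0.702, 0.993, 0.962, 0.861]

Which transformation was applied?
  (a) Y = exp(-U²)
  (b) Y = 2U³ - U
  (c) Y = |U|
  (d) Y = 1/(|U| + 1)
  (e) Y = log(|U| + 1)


Checking option (d) Y = 1/(|U| + 1):
  U = 0.123 -> Y = 0.891 ✓
  U = 1.709 -> Y = 0.369 ✓
  U = 0.424 -> Y = 0.702 ✓
All samples match this transformation.

(d) 1/(|U| + 1)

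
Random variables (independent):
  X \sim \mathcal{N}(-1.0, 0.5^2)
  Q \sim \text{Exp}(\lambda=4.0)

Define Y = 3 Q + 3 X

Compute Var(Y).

For independent RVs: Var(aX + bY) = a²Var(X) + b²Var(Y)
Var(X) = 0.25
Var(Q) = 0.0625
Var(Y) = 3²*0.25 + 3²*0.0625
= 9*0.25 + 9*0.0625 = 2.8125

2.8125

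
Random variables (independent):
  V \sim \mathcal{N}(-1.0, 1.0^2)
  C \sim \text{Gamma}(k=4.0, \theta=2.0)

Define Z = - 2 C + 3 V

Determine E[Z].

E[Z] = 3*E[V] - 2*E[C]
E[V] = -1
E[C] = 8
E[Z] = 3*(-1) - 2*8 = -19

-19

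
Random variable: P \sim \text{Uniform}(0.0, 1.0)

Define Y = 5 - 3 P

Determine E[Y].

For Y = -3P + 5:
E[Y] = -3 * E[P] + 5
E[P] = (0 + 1)/2 = 0.5
E[Y] = -3 * 0.5 + 5 = 3.5

3.5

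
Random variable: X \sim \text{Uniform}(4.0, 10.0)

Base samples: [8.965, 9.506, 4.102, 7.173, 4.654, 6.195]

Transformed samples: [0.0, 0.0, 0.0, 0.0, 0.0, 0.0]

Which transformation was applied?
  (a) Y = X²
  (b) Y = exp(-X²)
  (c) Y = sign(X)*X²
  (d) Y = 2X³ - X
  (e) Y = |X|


Checking option (b) Y = exp(-X²):
  X = 8.965 -> Y = 0.0 ✓
  X = 9.506 -> Y = 0.0 ✓
  X = 4.102 -> Y = 0.0 ✓
All samples match this transformation.

(b) exp(-X²)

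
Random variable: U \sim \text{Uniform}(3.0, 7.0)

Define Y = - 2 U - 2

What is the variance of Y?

For Y = aU + b: Var(Y) = a² * Var(U)
Var(U) = (7 - 3)^2/12 = 1.3333333
Var(Y) = (-2)² * 1.3333333 = 4 * 1.3333333 = 5.3333333

5.3333333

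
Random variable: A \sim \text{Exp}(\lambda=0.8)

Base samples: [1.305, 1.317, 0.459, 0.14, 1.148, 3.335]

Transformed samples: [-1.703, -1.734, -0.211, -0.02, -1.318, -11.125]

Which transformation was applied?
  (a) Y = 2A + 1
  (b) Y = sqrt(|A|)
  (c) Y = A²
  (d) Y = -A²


Checking option (d) Y = -A²:
  A = 1.305 -> Y = -1.703 ✓
  A = 1.317 -> Y = -1.734 ✓
  A = 0.459 -> Y = -0.211 ✓
All samples match this transformation.

(d) -A²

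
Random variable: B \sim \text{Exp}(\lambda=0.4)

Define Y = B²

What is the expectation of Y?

E[B²] = Var(B) + (E[B])² = 6.25 + 6.25 = 12.5

12.5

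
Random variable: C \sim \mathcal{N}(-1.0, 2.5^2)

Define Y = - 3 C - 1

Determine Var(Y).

For Y = aC + b: Var(Y) = a² * Var(C)
Var(C) = 2.5^2 = 6.25
Var(Y) = (-3)² * 6.25 = 9 * 6.25 = 56.25

56.25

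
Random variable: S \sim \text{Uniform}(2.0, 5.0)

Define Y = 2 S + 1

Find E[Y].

For Y = 2S + 1:
E[Y] = 2 * E[S] + 1
E[S] = (2 + 5)/2 = 3.5
E[Y] = 2 * 3.5 + 1 = 8

8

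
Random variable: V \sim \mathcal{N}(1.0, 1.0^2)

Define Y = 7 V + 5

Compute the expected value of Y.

For Y = 7V + 5:
E[Y] = 7 * E[V] + 5
E[V] = 1.0 = 1
E[Y] = 7 * 1 + 5 = 12

12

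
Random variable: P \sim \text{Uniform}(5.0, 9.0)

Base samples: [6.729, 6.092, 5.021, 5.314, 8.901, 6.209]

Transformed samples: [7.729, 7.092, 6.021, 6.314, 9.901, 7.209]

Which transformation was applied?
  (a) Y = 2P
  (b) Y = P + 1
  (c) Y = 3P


Checking option (b) Y = P + 1:
  P = 6.729 -> Y = 7.729 ✓
  P = 6.092 -> Y = 7.092 ✓
  P = 5.021 -> Y = 6.021 ✓
All samples match this transformation.

(b) P + 1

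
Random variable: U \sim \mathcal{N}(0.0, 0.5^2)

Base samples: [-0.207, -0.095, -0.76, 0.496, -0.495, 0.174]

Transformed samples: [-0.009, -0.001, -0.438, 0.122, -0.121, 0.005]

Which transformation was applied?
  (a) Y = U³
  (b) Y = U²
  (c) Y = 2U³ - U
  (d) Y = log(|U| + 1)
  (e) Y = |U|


Checking option (a) Y = U³:
  U = -0.207 -> Y = -0.009 ✓
  U = -0.095 -> Y = -0.001 ✓
  U = -0.76 -> Y = -0.438 ✓
All samples match this transformation.

(a) U³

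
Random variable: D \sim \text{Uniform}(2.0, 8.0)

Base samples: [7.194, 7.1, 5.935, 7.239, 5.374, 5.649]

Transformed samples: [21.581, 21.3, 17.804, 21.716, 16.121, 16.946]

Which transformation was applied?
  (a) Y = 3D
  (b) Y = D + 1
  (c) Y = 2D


Checking option (a) Y = 3D:
  D = 7.194 -> Y = 21.581 ✓
  D = 7.1 -> Y = 21.3 ✓
  D = 5.935 -> Y = 17.804 ✓
All samples match this transformation.

(a) 3D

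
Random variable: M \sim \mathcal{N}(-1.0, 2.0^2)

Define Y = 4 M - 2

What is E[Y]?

For Y = 4M - 2:
E[Y] = 4 * E[M] - 2
E[M] = -1.0 = -1
E[Y] = 4 * (-1) - 2 = -6

-6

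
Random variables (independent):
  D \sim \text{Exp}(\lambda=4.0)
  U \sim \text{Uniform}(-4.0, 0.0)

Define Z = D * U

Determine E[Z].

For independent RVs: E[XY] = E[X]*E[Y]
E[D] = 0.25
E[U] = -2
E[Z] = 0.25 * (-2) = -0.5

-0.5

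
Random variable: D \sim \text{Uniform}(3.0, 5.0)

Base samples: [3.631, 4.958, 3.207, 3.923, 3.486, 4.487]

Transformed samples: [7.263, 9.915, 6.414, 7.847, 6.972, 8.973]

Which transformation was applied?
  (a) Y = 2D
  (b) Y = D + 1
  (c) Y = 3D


Checking option (a) Y = 2D:
  D = 3.631 -> Y = 7.263 ✓
  D = 4.958 -> Y = 9.915 ✓
  D = 3.207 -> Y = 6.414 ✓
All samples match this transformation.

(a) 2D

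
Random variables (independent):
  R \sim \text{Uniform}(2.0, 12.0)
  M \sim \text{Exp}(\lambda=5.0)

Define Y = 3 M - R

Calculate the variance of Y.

For independent RVs: Var(aX + bY) = a²Var(X) + b²Var(Y)
Var(R) = 8.3333333
Var(M) = 0.04
Var(Y) = (-1)²*8.3333333 + 3²*0.04
= 1*8.3333333 + 9*0.04 = 8.6933333

8.6933333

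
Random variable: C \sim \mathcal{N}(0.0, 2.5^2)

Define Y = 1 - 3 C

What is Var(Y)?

For Y = aC + b: Var(Y) = a² * Var(C)
Var(C) = 2.5^2 = 6.25
Var(Y) = (-3)² * 6.25 = 9 * 6.25 = 56.25

56.25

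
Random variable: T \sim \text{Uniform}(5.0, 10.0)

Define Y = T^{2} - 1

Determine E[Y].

E[Y] = 1*E[T²] - 1
E[T] = 7.5
E[T²] = Var(T) + (E[T])² = 2.0833333 + 56.25 = 58.333333
E[Y] = 1*58.333333 - 1 = 57.333333

57.333333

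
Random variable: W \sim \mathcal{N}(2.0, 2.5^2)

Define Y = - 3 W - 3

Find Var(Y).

For Y = aW + b: Var(Y) = a² * Var(W)
Var(W) = 2.5^2 = 6.25
Var(Y) = (-3)² * 6.25 = 9 * 6.25 = 56.25

56.25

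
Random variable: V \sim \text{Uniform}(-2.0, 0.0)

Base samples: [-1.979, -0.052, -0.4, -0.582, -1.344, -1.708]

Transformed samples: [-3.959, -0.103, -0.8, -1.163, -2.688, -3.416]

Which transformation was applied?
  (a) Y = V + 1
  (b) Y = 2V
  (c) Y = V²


Checking option (b) Y = 2V:
  V = -1.979 -> Y = -3.959 ✓
  V = -0.052 -> Y = -0.103 ✓
  V = -0.4 -> Y = -0.8 ✓
All samples match this transformation.

(b) 2V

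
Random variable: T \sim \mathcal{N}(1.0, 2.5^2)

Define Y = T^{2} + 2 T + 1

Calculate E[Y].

E[Y] = 1*E[T²] + 2*E[T] + 1
E[T] = 1
E[T²] = Var(T) + (E[T])² = 6.25 + 1 = 7.25
E[Y] = 1*7.25 + 2*1 + 1 = 10.25

10.25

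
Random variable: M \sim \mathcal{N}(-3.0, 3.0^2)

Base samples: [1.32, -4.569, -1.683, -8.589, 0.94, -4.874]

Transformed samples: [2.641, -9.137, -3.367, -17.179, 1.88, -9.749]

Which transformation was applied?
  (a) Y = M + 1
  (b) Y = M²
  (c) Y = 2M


Checking option (c) Y = 2M:
  M = 1.32 -> Y = 2.641 ✓
  M = -4.569 -> Y = -9.137 ✓
  M = -1.683 -> Y = -3.367 ✓
All samples match this transformation.

(c) 2M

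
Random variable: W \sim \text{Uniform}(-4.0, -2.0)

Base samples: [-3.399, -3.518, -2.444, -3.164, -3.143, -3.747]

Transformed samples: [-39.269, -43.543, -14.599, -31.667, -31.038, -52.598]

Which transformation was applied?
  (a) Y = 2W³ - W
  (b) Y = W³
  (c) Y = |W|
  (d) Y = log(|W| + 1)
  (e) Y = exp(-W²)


Checking option (b) Y = W³:
  W = -3.399 -> Y = -39.269 ✓
  W = -3.518 -> Y = -43.543 ✓
  W = -2.444 -> Y = -14.599 ✓
All samples match this transformation.

(b) W³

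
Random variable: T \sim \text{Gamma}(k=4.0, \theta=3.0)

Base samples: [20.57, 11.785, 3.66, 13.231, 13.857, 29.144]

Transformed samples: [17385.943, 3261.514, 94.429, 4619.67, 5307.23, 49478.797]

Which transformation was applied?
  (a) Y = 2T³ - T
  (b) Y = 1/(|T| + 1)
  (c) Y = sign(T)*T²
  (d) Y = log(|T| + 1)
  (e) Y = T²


Checking option (a) Y = 2T³ - T:
  T = 20.57 -> Y = 17385.943 ✓
  T = 11.785 -> Y = 3261.514 ✓
  T = 3.66 -> Y = 94.429 ✓
All samples match this transformation.

(a) 2T³ - T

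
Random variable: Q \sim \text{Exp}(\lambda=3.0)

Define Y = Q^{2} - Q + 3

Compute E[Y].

E[Y] = 1*E[Q²] - 1*E[Q] + 3
E[Q] = 0.33333333
E[Q²] = Var(Q) + (E[Q])² = 0.11111111 + 0.11111111 = 0.22222222
E[Y] = 1*0.22222222 - 1*0.33333333 + 3 = 2.8888889

2.8888889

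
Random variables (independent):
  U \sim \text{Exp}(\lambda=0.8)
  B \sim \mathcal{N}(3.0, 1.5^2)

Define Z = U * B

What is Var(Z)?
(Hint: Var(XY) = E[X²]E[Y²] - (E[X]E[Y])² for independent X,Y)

Var(XY) = E[X²]E[Y²] - (E[X]E[Y])²
E[U] = 1.25, Var(U) = 1.5625
E[B] = 3, Var(B) = 2.25
E[U²] = 1.5625 + 1.25² = 3.125
E[B²] = 2.25 + 3² = 11.25
Var(Z) = 3.125*11.25 - (1.25*3)²
= 35.15625 - 14.0625 = 21.09375

21.09375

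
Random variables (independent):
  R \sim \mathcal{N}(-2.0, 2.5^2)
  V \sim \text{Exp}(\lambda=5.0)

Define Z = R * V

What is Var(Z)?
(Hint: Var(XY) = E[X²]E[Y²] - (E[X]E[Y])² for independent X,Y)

Var(XY) = E[X²]E[Y²] - (E[X]E[Y])²
E[R] = -2, Var(R) = 6.25
E[V] = 0.2, Var(V) = 0.04
E[R²] = 6.25 + (-2)² = 10.25
E[V²] = 0.04 + 0.2² = 0.08
Var(Z) = 10.25*0.08 - (-2*0.2)²
= 0.82 - 0.16 = 0.66

0.66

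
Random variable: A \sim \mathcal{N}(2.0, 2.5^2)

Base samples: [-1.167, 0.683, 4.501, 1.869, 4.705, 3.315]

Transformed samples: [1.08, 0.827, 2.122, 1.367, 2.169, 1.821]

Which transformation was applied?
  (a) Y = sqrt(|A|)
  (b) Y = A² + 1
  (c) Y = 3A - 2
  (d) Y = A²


Checking option (a) Y = sqrt(|A|):
  A = -1.167 -> Y = 1.08 ✓
  A = 0.683 -> Y = 0.827 ✓
  A = 4.501 -> Y = 2.122 ✓
All samples match this transformation.

(a) sqrt(|A|)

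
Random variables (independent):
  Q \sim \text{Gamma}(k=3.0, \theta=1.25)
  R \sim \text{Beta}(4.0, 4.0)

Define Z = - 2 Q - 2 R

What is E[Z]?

E[Z] = -2*E[Q] - 2*E[R]
E[Q] = 3.75
E[R] = 0.5
E[Z] = -2*3.75 - 2*0.5 = -8.5

-8.5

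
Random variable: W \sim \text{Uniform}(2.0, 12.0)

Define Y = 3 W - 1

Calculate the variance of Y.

For Y = aW + b: Var(Y) = a² * Var(W)
Var(W) = (12 - 2)^2/12 = 8.3333333
Var(Y) = 3² * 8.3333333 = 9 * 8.3333333 = 75

75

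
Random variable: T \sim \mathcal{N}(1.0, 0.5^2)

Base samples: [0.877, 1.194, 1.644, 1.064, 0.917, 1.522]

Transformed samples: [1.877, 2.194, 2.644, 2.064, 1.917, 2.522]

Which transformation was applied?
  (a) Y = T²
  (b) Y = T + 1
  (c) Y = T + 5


Checking option (b) Y = T + 1:
  T = 0.877 -> Y = 1.877 ✓
  T = 1.194 -> Y = 2.194 ✓
  T = 1.644 -> Y = 2.644 ✓
All samples match this transformation.

(b) T + 1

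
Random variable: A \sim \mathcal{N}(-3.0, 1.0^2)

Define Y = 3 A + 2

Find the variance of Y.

For Y = aA + b: Var(Y) = a² * Var(A)
Var(A) = 1.0^2 = 1
Var(Y) = 3² * 1 = 9 * 1 = 9

9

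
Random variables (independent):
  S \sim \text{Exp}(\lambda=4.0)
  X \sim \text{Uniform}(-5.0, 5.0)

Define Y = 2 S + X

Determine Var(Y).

For independent RVs: Var(aX + bY) = a²Var(X) + b²Var(Y)
Var(S) = 0.0625
Var(X) = 8.3333333
Var(Y) = 2²*0.0625 + 1²*8.3333333
= 4*0.0625 + 1*8.3333333 = 8.5833333

8.5833333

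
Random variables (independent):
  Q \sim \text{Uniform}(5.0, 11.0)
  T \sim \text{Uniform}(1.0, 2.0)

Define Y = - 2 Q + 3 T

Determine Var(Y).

For independent RVs: Var(aX + bY) = a²Var(X) + b²Var(Y)
Var(Q) = 3
Var(T) = 0.083333333
Var(Y) = (-2)²*3 + 3²*0.083333333
= 4*3 + 9*0.083333333 = 12.75

12.75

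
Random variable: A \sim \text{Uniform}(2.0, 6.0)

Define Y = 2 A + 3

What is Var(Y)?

For Y = aA + b: Var(Y) = a² * Var(A)
Var(A) = (6 - 2)^2/12 = 1.3333333
Var(Y) = 2² * 1.3333333 = 4 * 1.3333333 = 5.3333333

5.3333333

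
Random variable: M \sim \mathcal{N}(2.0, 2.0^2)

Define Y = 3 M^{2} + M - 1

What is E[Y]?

E[Y] = 3*E[M²] + 1*E[M] - 1
E[M] = 2
E[M²] = Var(M) + (E[M])² = 4 + 4 = 8
E[Y] = 3*8 + 1*2 - 1 = 25

25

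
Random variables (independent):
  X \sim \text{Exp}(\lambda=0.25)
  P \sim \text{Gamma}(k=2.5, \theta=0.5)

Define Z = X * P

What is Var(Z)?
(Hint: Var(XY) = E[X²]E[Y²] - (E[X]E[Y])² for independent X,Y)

Var(XY) = E[X²]E[Y²] - (E[X]E[Y])²
E[X] = 4, Var(X) = 16
E[P] = 1.25, Var(P) = 0.625
E[X²] = 16 + 4² = 32
E[P²] = 0.625 + 1.25² = 2.1875
Var(Z) = 32*2.1875 - (4*1.25)²
= 70 - 25 = 45

45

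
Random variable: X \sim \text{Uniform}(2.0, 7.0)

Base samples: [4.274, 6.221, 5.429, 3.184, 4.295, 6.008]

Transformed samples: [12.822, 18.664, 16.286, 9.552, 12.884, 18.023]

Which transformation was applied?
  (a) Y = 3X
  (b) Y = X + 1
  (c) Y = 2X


Checking option (a) Y = 3X:
  X = 4.274 -> Y = 12.822 ✓
  X = 6.221 -> Y = 18.664 ✓
  X = 5.429 -> Y = 16.286 ✓
All samples match this transformation.

(a) 3X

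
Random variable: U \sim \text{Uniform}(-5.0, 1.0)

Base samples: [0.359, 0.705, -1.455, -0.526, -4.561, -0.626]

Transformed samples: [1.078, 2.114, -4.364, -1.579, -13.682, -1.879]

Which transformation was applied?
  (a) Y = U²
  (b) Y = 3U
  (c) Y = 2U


Checking option (b) Y = 3U:
  U = 0.359 -> Y = 1.078 ✓
  U = 0.705 -> Y = 2.114 ✓
  U = -1.455 -> Y = -4.364 ✓
All samples match this transformation.

(b) 3U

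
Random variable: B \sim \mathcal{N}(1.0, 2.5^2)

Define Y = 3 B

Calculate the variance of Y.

For Y = aB + b: Var(Y) = a² * Var(B)
Var(B) = 2.5^2 = 6.25
Var(Y) = 3² * 6.25 = 9 * 6.25 = 56.25

56.25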